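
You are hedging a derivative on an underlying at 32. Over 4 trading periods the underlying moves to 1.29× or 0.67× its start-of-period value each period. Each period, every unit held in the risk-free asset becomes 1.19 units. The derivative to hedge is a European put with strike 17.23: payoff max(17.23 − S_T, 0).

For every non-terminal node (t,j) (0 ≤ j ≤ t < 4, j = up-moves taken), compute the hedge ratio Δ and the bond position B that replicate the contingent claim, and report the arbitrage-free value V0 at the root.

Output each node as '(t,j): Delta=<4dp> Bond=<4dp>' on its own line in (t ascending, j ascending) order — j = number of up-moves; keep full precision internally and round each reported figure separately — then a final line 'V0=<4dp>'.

(0,0): Delta=-0.0102 Bond=0.3630
(1,0): Delta=-0.0774 Bond=1.8743
(1,1): Delta=-0.0035 Bond=0.1546
(2,0): Delta=-0.4718 Bond=7.8954
(2,1): Delta=-0.0381 Bond=1.1409
(2,2): Delta=0.0000 Bond=0.0000
(3,0): Delta=-1.0000 Bond=14.4790
(3,1): Delta=-0.4191 Bond=8.4179
(3,2): Delta=0.0000 Bond=0.0000
(3,3): Delta=0.0000 Bond=0.0000
V0=0.0374

Risk-neutral probability p* = (R−d)/(u−d) = (1.19−0.67)/(1.29−0.67) = 0.8387.
At expiry t=4: V(4,0)=10.7816, V(4,1)=4.8145, V(4,2)=0.0000, V(4,3)=0.0000, V(4,4)=0.0000
  t=3,j=0: stock 9.6244 → up 12.4155 (V=4.8145), down 6.4484 (V=10.7816). Price 4.8546; hedge Δ=-1.0000, bond B=14.4790.
  t=3,j=1: stock 18.5306 → up 23.9045 (V=0.0000), down 12.4155 (V=4.8145). Price 0.6525; hedge Δ=-0.4191, bond B=8.4179.
  t=3,j=2: stock 35.6783 → up 46.0250 (V=0.0000), down 23.9045 (V=0.0000). Price 0.0000; hedge Δ=0.0000, bond B=0.0000.
  t=3,j=3: stock 68.6940 → up 88.6153 (V=0.0000), down 46.0250 (V=0.0000). Price 0.0000; hedge Δ=0.0000, bond B=0.0000.
  t=2,j=0: stock 14.3648 → up 18.5306 (V=0.6525), down 9.6244 (V=4.8546). Price 1.1179; hedge Δ=-0.4718, bond B=7.8954.
  t=2,j=1: stock 27.6576 → up 35.6783 (V=0.0000), down 18.5306 (V=0.6525). Price 0.0884; hedge Δ=-0.0381, bond B=1.1409.
  t=2,j=2: stock 53.2512 → up 68.6940 (V=0.0000), down 35.6783 (V=0.0000). Price 0.0000; hedge Δ=0.0000, bond B=0.0000.
  t=1,j=0: stock 21.4400 → up 27.6576 (V=0.0884), down 14.3648 (V=1.1179). Price 0.2139; hedge Δ=-0.0774, bond B=1.8743.
  t=1,j=1: stock 41.2800 → up 53.2512 (V=0.0000), down 27.6576 (V=0.0884). Price 0.0120; hedge Δ=-0.0035, bond B=0.1546.
  t=0,j=0: stock 32.0000 → up 41.2800 (V=0.0120), down 21.4400 (V=0.2139). Price 0.0374; hedge Δ=-0.0102, bond B=0.3630.
The time-0 hedge costs 0.0374, which is the no-arbitrage price.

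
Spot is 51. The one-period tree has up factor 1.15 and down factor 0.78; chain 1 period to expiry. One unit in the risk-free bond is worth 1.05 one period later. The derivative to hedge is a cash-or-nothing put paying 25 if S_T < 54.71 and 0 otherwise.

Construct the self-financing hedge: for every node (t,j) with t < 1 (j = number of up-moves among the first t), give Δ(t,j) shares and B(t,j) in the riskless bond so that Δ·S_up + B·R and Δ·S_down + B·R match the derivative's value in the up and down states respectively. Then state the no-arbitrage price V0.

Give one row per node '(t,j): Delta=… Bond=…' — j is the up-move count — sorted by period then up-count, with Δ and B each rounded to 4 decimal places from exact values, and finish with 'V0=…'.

(0,0): Delta=-1.3249 Bond=74.0026
V0=6.4350

No-arbitrage ⇒ martingale measure with p* = (R−d)/(u−d) = 0.7297.
At expiry t=1: V(1,0)=25.0000, V(1,1)=0.0000
  t=0,j=0: stock 51.0000 → up 58.6500 (V=0.0000), down 39.7800 (V=25.0000). Price 6.4350; hedge Δ=-1.3249, bond B=74.0026.
Each (Δ,B) replicates both successor values, so the strategy is self-financing and V0 is arbitrage-free.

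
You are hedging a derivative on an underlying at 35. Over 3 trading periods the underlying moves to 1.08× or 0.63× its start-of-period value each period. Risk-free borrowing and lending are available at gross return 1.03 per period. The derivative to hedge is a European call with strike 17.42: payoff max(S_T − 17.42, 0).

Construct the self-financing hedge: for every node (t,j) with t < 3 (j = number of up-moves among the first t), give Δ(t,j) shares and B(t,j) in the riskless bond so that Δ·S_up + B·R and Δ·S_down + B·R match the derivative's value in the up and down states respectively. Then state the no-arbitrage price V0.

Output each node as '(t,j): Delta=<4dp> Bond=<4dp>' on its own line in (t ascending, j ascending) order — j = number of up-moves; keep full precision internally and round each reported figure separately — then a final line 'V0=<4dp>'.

(0,0): Delta=0.9668 Bond=-14.6963
(1,0): Delta=0.7218 Bond=-9.7349
(1,1): Delta=0.9847 Bond=-15.8124
(2,0): Delta=0.0000 Bond=0.0000
(2,1): Delta=0.7744 Bond=-11.2804
(2,2): Delta=1.0000 Bond=-16.9126
V0=19.1419

The replicating-portfolio and risk-neutral prices coincide; use p* = (1.03−0.63)/(1.08−0.63) = 0.8889 for the latter.
Terminal payoffs: V(3,0)=0.0000, V(3,1)=0.0000, V(3,2)=8.2991, V(3,3)=26.6699
Node (2,0) S=13.8915: V=(p*·0.0000+(1−p*)·0.0000)/1.03=0.0000; Δ=(0.0000−0.0000)/(15.0028−8.7516)=0.0000; B=V−Δ·S=0.0000
Node (2,1) S=23.8140: V=(p*·8.2991+(1−p*)·0.0000)/1.03=7.1621; Δ=(8.2991−0.0000)/(25.7191−15.0028)=0.7744; B=V−Δ·S=-11.2804
Node (2,2) S=40.8240: V=(p*·26.6699+(1−p*)·8.2991)/1.03=23.9114; Δ=(26.6699−8.2991)/(44.0899−25.7191)=1.0000; B=V−Δ·S=-16.9126
Node (1,0) S=22.0500: V=(p*·7.1621+(1−p*)·0.0000)/1.03=6.1809; Δ=(7.1621−0.0000)/(23.8140−13.8915)=0.7218; B=V−Δ·S=-9.7349
Node (1,1) S=37.8000: V=(p*·23.9114+(1−p*)·7.1621)/1.03=21.4081; Δ=(23.9114−7.1621)/(40.8240−23.8140)=0.9847; B=V−Δ·S=-15.8124
Node (0,0) S=35.0000: V=(p*·21.4081+(1−p*)·6.1809)/1.03=19.1419; Δ=(21.4081−6.1809)/(37.8000−22.0500)=0.9668; B=V−Δ·S=-14.6963
Root portfolio cost Δ·35+B reproduces V0=19.1419.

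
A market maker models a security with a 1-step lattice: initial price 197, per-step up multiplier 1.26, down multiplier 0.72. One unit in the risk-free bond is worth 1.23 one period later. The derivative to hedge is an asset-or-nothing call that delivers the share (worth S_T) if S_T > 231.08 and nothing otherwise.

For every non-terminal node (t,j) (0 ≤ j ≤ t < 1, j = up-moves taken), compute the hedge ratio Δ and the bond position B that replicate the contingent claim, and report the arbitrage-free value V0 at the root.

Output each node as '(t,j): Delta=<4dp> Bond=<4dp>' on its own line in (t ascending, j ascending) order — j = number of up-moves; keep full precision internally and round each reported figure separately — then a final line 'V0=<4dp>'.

Since d<R<u, set p* = (R−d)/(u−d) = 0.9444; price each node as the discounted p*-expectation of its children.
Payoff layer (t=1): V(1,0)=0.0000, V(1,1)=248.2200
  t=0,j=0: stock 197.0000 → up 248.2200 (V=248.2200), down 141.8400 (V=0.0000). Price 190.5935; hedge Δ=2.3333, bond B=-269.0732.
Each (Δ,B) replicates both successor values, so the strategy is self-financing and V0 is arbitrage-free.

(0,0): Delta=2.3333 Bond=-269.0732
V0=190.5935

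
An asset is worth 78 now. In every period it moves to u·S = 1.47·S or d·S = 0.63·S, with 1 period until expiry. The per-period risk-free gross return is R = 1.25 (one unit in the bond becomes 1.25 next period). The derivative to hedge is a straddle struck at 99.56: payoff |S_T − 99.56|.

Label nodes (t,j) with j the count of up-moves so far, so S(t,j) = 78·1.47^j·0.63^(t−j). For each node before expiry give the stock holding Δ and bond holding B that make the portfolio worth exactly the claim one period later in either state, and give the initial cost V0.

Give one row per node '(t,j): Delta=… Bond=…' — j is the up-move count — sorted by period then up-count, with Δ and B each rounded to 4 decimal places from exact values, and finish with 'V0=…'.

Since d<R<u, set p* = (R−d)/(u−d) = 0.7381; price each node as the discounted p*-expectation of its children.
Terminal payoffs: V(1,0)=50.4200, V(1,1)=15.1000
  t=0,j=0: stock 78.0000 → up 114.6600 (V=15.1000), down 49.1400 (V=50.4200). Price 19.4804; hedge Δ=-0.5391, bond B=61.5280.
Self-financing check: at every node Δ·S+B equals the discounted successor values.

(0,0): Delta=-0.5391 Bond=61.5280
V0=19.4804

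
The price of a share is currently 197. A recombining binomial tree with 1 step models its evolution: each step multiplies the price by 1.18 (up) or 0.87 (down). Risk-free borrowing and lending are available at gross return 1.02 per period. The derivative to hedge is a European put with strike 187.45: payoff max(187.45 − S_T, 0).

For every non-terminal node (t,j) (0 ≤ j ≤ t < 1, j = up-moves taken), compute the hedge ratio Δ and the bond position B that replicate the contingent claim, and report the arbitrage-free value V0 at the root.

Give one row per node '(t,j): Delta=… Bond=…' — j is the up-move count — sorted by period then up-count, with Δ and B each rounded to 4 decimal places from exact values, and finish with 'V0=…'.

Risk-neutral probability p* = (R−d)/(u−d) = (1.02−0.87)/(1.18−0.87) = 0.4839.
Terminal values V(1,·): V(1,0)=16.0600, V(1,1)=0.0000
(0,0): S=197.0000. Δ = (V_up−V_dn)/(S_up−S_dn) = (0.0000−16.0600)/(232.4600−171.3900) = -0.2630. V = [p*·0.0000 + (1−p*)·16.0600]/1.02 = 8.1265. B = V − Δ·S = 59.9330.
Check: Δ(0,0)·S0 + B(0,0) = 8.1265 = V0.

(0,0): Delta=-0.2630 Bond=59.9330
V0=8.1265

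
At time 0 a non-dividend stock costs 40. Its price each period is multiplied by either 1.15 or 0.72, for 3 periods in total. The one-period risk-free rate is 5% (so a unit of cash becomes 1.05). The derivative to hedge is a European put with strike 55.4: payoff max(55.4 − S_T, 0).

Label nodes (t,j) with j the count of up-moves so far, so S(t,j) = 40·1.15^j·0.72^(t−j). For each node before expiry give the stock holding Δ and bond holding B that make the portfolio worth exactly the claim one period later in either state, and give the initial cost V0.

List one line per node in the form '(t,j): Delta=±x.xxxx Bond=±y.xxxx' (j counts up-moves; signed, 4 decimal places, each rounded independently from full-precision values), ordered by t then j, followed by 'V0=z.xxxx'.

The replicating-portfolio and risk-neutral prices coincide; use p* = (1.05−0.72)/(1.15−0.72) = 0.7674 for the latter.
Terminal payoffs: V(3,0)=40.4701, V(3,1)=31.5536, V(3,2)=17.3120, V(3,3)=0.0000
Node (2,0) S=20.7360: V=(p*·31.5536+(1−p*)·40.4701)/1.05=32.0259; Δ=(31.5536−40.4701)/(23.8464−14.9299)=-1.0000; B=V−Δ·S=52.7619
Node (2,1) S=33.1200: V=(p*·17.3120+(1−p*)·31.5536)/1.05=19.6419; Δ=(17.3120−31.5536)/(38.0880−23.8464)=-1.0000; B=V−Δ·S=52.7619
Node (2,2) S=52.9000: V=(p*·0.0000+(1−p*)·17.3120)/1.05=3.8343; Δ=(0.0000−17.3120)/(60.8350−38.0880)=-0.7611; B=V−Δ·S=44.0948
Node (1,0) S=28.8000: V=(p*·19.6419+(1−p*)·32.0259)/1.05=21.4494; Δ=(19.6419−32.0259)/(33.1200−20.7360)=-1.0000; B=V−Δ·S=50.2494
Node (1,1) S=46.0000: V=(p*·3.8343+(1−p*)·19.6419)/1.05=7.1529; Δ=(3.8343−19.6419)/(52.9000−33.1200)=-0.7992; B=V−Δ·S=43.9147
Node (0,0) S=40.0000: V=(p*·7.1529+(1−p*)·21.4494)/1.05=9.9787; Δ=(7.1529−21.4494)/(46.0000−28.8000)=-0.8312; B=V−Δ·S=43.2265
Self-financing check: at every node Δ·S+B equals the discounted successor values.

(0,0): Delta=-0.8312 Bond=43.2265
(1,0): Delta=-1.0000 Bond=50.2494
(1,1): Delta=-0.7992 Bond=43.9147
(2,0): Delta=-1.0000 Bond=52.7619
(2,1): Delta=-1.0000 Bond=52.7619
(2,2): Delta=-0.7611 Bond=44.0948
V0=9.9787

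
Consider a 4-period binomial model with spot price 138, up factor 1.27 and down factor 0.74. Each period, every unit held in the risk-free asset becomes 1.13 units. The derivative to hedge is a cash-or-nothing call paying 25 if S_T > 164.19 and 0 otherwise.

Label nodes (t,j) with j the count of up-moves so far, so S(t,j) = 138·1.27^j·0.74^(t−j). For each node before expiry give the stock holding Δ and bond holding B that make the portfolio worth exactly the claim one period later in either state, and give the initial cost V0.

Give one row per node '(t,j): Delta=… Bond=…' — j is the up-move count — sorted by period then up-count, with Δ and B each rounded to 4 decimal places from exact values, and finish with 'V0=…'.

Under the risk-neutral measure, an up-move has probability p* = (R−d)/(u−d) = 0.7358 and values discount at R = 1.13.
Payoff layer (t=4): V(4,0)=0.0000, V(4,1)=0.0000, V(4,2)=0.0000, V(4,3)=25.0000, V(4,4)=25.0000
(3,0): S=55.9209. Δ = (V_up−V_dn)/(S_up−S_dn) = (0.0000−0.0000)/(71.0196−41.3815) = 0.0000. V = [p*·0.0000 + (1−p*)·0.0000]/1.13 = 0.0000. B = V − Δ·S = 0.0000.
(3,1): S=95.9724. Δ = (V_up−V_dn)/(S_up−S_dn) = (0.0000−0.0000)/(121.8849−71.0196) = 0.0000. V = [p*·0.0000 + (1−p*)·0.0000]/1.13 = 0.0000. B = V − Δ·S = 0.0000.
(3,2): S=164.7093. Δ = (V_up−V_dn)/(S_up−S_dn) = (25.0000−0.0000)/(209.1809−121.8849) = 0.2864. V = [p*·25.0000 + (1−p*)·0.0000]/1.13 = 16.2798. B = V − Δ·S = -30.8900.
(3,3): S=282.6769. Δ = (V_up−V_dn)/(S_up−S_dn) = (25.0000−25.0000)/(358.9996−209.1809) = 0.0000. V = [p*·25.0000 + (1−p*)·25.0000]/1.13 = 22.1239. B = V − Δ·S = 22.1239.
(2,0): S=75.5688. Δ = (V_up−V_dn)/(S_up−S_dn) = (0.0000−0.0000)/(95.9724−55.9209) = 0.0000. V = [p*·0.0000 + (1−p*)·0.0000]/1.13 = 0.0000. B = V − Δ·S = 0.0000.
(2,1): S=129.6924. Δ = (V_up−V_dn)/(S_up−S_dn) = (16.2798−0.0000)/(164.7093−95.9724) = 0.2368. V = [p*·16.2798 + (1−p*)·0.0000]/1.13 = 10.6013. B = V − Δ·S = -20.1154.
(2,2): S=222.5802. Δ = (V_up−V_dn)/(S_up−S_dn) = (22.1239−16.2798)/(282.6769−164.7093) = 0.0495. V = [p*·22.1239 + (1−p*)·16.2798]/1.13 = 18.2126. B = V − Δ·S = 7.1860.
(1,0): S=102.1200. Δ = (V_up−V_dn)/(S_up−S_dn) = (10.6013−0.0000)/(129.6924−75.5688) = 0.1959. V = [p*·10.6013 + (1−p*)·0.0000]/1.13 = 6.9035. B = V − Δ·S = -13.0990.
(1,1): S=175.2600. Δ = (V_up−V_dn)/(S_up−S_dn) = (18.2126−10.6013)/(222.5802−129.6924) = 0.0819. V = [p*·18.2126 + (1−p*)·10.6013]/1.13 = 14.3381. B = V − Δ·S = -0.0227.
(0,0): S=138.0000. Δ = (V_up−V_dn)/(S_up−S_dn) = (14.3381−6.9035)/(175.2600−102.1200) = 0.1016. V = [p*·14.3381 + (1−p*)·6.9035]/1.13 = 10.9507. B = V − Δ·S = -3.0768.
Check: Δ(0,0)·S0 + B(0,0) = 10.9507 = V0.

(0,0): Delta=0.1016 Bond=-3.0768
(1,0): Delta=0.1959 Bond=-13.0990
(1,1): Delta=0.0819 Bond=-0.0227
(2,0): Delta=0.0000 Bond=0.0000
(2,1): Delta=0.2368 Bond=-20.1154
(2,2): Delta=0.0495 Bond=7.1860
(3,0): Delta=0.0000 Bond=0.0000
(3,1): Delta=0.0000 Bond=0.0000
(3,2): Delta=0.2864 Bond=-30.8900
(3,3): Delta=0.0000 Bond=22.1239
V0=10.9507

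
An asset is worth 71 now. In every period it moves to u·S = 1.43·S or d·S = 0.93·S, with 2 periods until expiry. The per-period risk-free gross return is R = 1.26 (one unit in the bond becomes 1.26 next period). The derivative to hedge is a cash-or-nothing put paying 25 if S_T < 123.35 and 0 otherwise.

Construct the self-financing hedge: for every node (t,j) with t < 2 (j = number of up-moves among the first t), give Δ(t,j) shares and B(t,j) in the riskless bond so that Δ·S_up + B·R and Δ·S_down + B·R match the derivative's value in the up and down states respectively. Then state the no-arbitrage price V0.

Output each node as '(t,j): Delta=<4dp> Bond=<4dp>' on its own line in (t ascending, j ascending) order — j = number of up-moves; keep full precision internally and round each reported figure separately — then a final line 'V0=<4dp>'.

Under the risk-neutral measure, an up-move has probability p* = (R−d)/(u−d) = 0.6600 and values discount at R = 1.26.
Terminal payoffs: V(2,0)=25.0000, V(2,1)=25.0000, V(2,2)=0.0000
(1,0): S=66.0300. Δ = (V_up−V_dn)/(S_up−S_dn) = (25.0000−25.0000)/(94.4229−61.4079) = 0.0000. V = [p*·25.0000 + (1−p*)·25.0000]/1.26 = 19.8413. B = V − Δ·S = 19.8413.
(1,1): S=101.5300. Δ = (V_up−V_dn)/(S_up−S_dn) = (0.0000−25.0000)/(145.1879−94.4229) = -0.4925. V = [p*·0.0000 + (1−p*)·25.0000]/1.26 = 6.7460. B = V − Δ·S = 56.7460.
(0,0): S=71.0000. Δ = (V_up−V_dn)/(S_up−S_dn) = (6.7460−19.8413)/(101.5300−66.0300) = -0.3689. V = [p*·6.7460 + (1−p*)·19.8413]/1.26 = 8.8876. B = V − Δ·S = 35.0781.
Root portfolio cost Δ·71+B reproduces V0=8.8876.

(0,0): Delta=-0.3689 Bond=35.0781
(1,0): Delta=0.0000 Bond=19.8413
(1,1): Delta=-0.4925 Bond=56.7460
V0=8.8876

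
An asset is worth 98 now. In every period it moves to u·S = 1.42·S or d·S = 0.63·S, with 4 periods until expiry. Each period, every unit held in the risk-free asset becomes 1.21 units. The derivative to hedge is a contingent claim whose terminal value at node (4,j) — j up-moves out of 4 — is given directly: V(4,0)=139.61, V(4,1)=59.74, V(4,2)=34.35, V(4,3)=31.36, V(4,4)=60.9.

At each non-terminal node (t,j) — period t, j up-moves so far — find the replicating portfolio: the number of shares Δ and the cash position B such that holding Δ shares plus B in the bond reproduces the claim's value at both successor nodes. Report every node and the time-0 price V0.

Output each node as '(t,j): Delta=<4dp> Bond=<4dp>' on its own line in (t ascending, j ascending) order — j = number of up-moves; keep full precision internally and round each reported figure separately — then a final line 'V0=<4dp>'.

(0,0): Delta=0.0361 Bond=16.3957
(1,0): Delta=-0.2404 Bond=36.9094
(1,1): Delta=0.0805 Bond=13.6581
(2,0): Delta=-1.0724 Bond=77.0220
(2,1): Delta=-0.1067 Bond=32.9432
(2,2): Delta=0.1106 Bond=10.5823
(3,0): Delta=-4.1258 Bond=168.0197
(3,1): Delta=-0.5819 Bond=66.1056
(3,2): Delta=-0.0304 Bond=30.3590
(3,3): Delta=0.1333 Bond=6.4486
V0=19.9347

Under the risk-neutral measure, an up-move has probability p* = (R−d)/(u−d) = 0.7342 and values discount at R = 1.21.
Terminal payoffs: V(4,0)=139.6100, V(4,1)=59.7400, V(4,2)=34.3500, V(4,3)=31.3600, V(4,4)=60.9000
(3,0): S=24.5046. Δ = (V_up−V_dn)/(S_up−S_dn) = (59.7400−139.6100)/(34.7965−15.4379) = -4.1258. V = [p*·59.7400 + (1−p*)·139.6100]/1.21 = 66.9184. B = V − Δ·S = 168.0197.
(3,1): S=55.2326. Δ = (V_up−V_dn)/(S_up−S_dn) = (34.3500−59.7400)/(78.4303−34.7965) = -0.5819. V = [p*·34.3500 + (1−p*)·59.7400]/1.21 = 33.9663. B = V − Δ·S = 66.1056.
(3,2): S=124.4925. Δ = (V_up−V_dn)/(S_up−S_dn) = (31.3600−34.3500)/(176.7794−78.4303) = -0.0304. V = [p*·31.3600 + (1−p*)·34.3500]/1.21 = 26.5742. B = V − Δ·S = 30.3590.
(3,3): S=280.6022. Δ = (V_up−V_dn)/(S_up−S_dn) = (60.9000−31.3600)/(398.4552−176.7794) = 0.1333. V = [p*·60.9000 + (1−p*)·31.3600]/1.21 = 43.8410. B = V − Δ·S = 6.4486.
(2,0): S=38.8962. Δ = (V_up−V_dn)/(S_up−S_dn) = (33.9663−66.9184)/(55.2326−24.5046) = -1.0724. V = [p*·33.9663 + (1−p*)·66.9184]/1.21 = 35.3105. B = V − Δ·S = 77.0220.
(2,1): S=87.6708. Δ = (V_up−V_dn)/(S_up−S_dn) = (26.5742−33.9663)/(124.4925−55.2326) = -0.1067. V = [p*·26.5742 + (1−p*)·33.9663]/1.21 = 23.5861. B = V − Δ·S = 32.9432.
(2,2): S=197.6072. Δ = (V_up−V_dn)/(S_up−S_dn) = (43.8410−26.5742)/(280.6022−124.4925) = 0.1106. V = [p*·43.8410 + (1−p*)·26.5742]/1.21 = 32.4389. B = V − Δ·S = 10.5823.
(1,0): S=61.7400. Δ = (V_up−V_dn)/(S_up−S_dn) = (23.5861−35.3105)/(87.6708−38.8962) = -0.2404. V = [p*·23.5861 + (1−p*)·35.3105]/1.21 = 22.0684. B = V − Δ·S = 36.9094.
(1,1): S=139.1600. Δ = (V_up−V_dn)/(S_up−S_dn) = (32.4389−23.5861)/(197.6072−87.6708) = 0.0805. V = [p*·32.4389 + (1−p*)·23.5861]/1.21 = 24.8642. B = V − Δ·S = 13.6581.
(0,0): S=98.0000. Δ = (V_up−V_dn)/(S_up−S_dn) = (24.8642−22.0684)/(139.1600−61.7400) = 0.0361. V = [p*·24.8642 + (1−p*)·22.0684]/1.21 = 19.9347. B = V − Δ·S = 16.3957.
The time-0 hedge costs 19.9347, which is the no-arbitrage price.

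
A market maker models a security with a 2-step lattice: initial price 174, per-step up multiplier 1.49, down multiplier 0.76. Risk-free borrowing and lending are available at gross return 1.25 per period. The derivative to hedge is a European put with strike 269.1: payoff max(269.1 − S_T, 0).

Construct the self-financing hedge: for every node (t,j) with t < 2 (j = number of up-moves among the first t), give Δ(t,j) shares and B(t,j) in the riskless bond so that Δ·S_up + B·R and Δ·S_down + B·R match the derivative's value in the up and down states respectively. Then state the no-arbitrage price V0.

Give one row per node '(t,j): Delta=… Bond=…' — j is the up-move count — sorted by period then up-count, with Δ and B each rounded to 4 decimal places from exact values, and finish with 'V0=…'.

(0,0): Delta=-0.5045 Bond=119.8082
(1,0): Delta=-1.0000 Bond=215.2800
(1,1): Delta=-0.3808 Bond=117.6690
V0=32.0184

The replicating-portfolio and risk-neutral prices coincide; use p* = (1.25−0.76)/(1.49−0.76) = 0.6712 for the latter.
Payoff layer (t=2): V(2,0)=168.5976, V(2,1)=72.0624, V(2,2)=0.0000
  t=1,j=0: stock 132.2400 → up 197.0376 (V=72.0624), down 100.5024 (V=168.5976). Price 83.0400; hedge Δ=-1.0000, bond B=215.2800.
  t=1,j=1: stock 259.2600 → up 386.2974 (V=0.0000), down 197.0376 (V=72.0624). Price 18.9534; hedge Δ=-0.3808, bond B=117.6690.
  t=0,j=0: stock 174.0000 → up 259.2600 (V=18.9534), down 132.2400 (V=83.0400). Price 32.0184; hedge Δ=-0.5045, bond B=119.8082.
Self-financing check: at every node Δ·S+B equals the discounted successor values.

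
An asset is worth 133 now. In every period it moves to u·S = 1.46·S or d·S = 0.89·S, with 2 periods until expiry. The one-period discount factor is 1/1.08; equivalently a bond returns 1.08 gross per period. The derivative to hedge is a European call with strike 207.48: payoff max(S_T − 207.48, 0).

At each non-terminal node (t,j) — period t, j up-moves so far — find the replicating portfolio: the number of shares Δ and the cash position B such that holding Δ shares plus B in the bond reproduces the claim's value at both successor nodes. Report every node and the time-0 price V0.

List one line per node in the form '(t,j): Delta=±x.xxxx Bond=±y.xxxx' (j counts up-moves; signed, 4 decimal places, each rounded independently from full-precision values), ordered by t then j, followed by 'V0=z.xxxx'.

(0,0): Delta=0.3095 Bond=-33.9227
(1,0): Delta=0.0000 Bond=0.0000
(1,1): Delta=0.6869 Bond=-109.9095
V0=7.2419

Under the risk-neutral measure, an up-move has probability p* = (R−d)/(u−d) = 0.3333 and values discount at R = 1.08.
At expiry t=2: V(2,0)=0.0000, V(2,1)=0.0000, V(2,2)=76.0228
(1,0): S=118.3700. Δ = (V_up−V_dn)/(S_up−S_dn) = (0.0000−0.0000)/(172.8202−105.3493) = 0.0000. V = [p*·0.0000 + (1−p*)·0.0000]/1.08 = 0.0000. B = V − Δ·S = 0.0000.
(1,1): S=194.1800. Δ = (V_up−V_dn)/(S_up−S_dn) = (76.0228−0.0000)/(283.5028−172.8202) = 0.6869. V = [p*·76.0228 + (1−p*)·0.0000]/1.08 = 23.4638. B = V − Δ·S = -109.9095.
(0,0): S=133.0000. Δ = (V_up−V_dn)/(S_up−S_dn) = (23.4638−0.0000)/(194.1800−118.3700) = 0.3095. V = [p*·23.4638 + (1−p*)·0.0000]/1.08 = 7.2419. B = V − Δ·S = -33.9227.
The time-0 hedge costs 7.2419, which is the no-arbitrage price.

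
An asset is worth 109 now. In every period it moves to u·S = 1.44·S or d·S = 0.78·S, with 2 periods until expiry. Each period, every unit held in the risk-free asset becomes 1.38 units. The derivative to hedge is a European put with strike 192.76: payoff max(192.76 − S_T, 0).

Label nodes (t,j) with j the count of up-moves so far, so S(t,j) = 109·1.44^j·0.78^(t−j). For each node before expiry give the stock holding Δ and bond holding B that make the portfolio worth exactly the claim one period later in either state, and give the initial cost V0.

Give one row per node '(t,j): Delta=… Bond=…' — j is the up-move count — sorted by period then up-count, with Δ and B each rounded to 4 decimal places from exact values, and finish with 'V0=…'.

(0,0): Delta=-0.6954 Bond=82.4530
(1,0): Delta=-1.0000 Bond=139.6812
(1,1): Delta=-0.6789 Bond=111.1956
V0=6.6530

The replicating-portfolio and risk-neutral prices coincide; use p* = (1.38−0.78)/(1.44−0.78) = 0.9091 for the latter.
Terminal payoffs: V(2,0)=126.4444, V(2,1)=70.3312, V(2,2)=0.0000
  t=1,j=0: stock 85.0200 → up 122.4288 (V=70.3312), down 66.3156 (V=126.4444). Price 54.6612; hedge Δ=-1.0000, bond B=139.6812.
  t=1,j=1: stock 156.9600 → up 226.0224 (V=0.0000), down 122.4288 (V=70.3312). Price 4.6331; hedge Δ=-0.6789, bond B=111.1956.
  t=0,j=0: stock 109.0000 → up 156.9600 (V=4.6331), down 85.0200 (V=54.6612). Price 6.6530; hedge Δ=-0.6954, bond B=82.4530.
Each (Δ,B) replicates both successor values, so the strategy is self-financing and V0 is arbitrage-free.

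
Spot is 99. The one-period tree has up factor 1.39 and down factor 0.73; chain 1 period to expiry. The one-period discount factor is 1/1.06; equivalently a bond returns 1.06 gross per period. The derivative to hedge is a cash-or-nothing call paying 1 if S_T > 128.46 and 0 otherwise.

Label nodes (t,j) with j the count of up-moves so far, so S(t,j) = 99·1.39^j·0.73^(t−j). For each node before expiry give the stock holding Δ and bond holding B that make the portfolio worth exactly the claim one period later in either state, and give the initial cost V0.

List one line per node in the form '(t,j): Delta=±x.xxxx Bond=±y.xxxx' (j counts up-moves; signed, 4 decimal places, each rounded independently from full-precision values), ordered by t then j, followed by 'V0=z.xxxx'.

(0,0): Delta=0.0153 Bond=-1.0435
V0=0.4717

Since d<R<u, set p* = (R−d)/(u−d) = 0.5000; price each node as the discounted p*-expectation of its children.
Terminal payoffs: V(1,0)=0.0000, V(1,1)=1.0000
(0,0): S=99.0000. Δ = (V_up−V_dn)/(S_up−S_dn) = (1.0000−0.0000)/(137.6100−72.2700) = 0.0153. V = [p*·1.0000 + (1−p*)·0.0000]/1.06 = 0.4717. B = V − Δ·S = -1.0435.
Root portfolio cost Δ·99+B reproduces V0=0.4717.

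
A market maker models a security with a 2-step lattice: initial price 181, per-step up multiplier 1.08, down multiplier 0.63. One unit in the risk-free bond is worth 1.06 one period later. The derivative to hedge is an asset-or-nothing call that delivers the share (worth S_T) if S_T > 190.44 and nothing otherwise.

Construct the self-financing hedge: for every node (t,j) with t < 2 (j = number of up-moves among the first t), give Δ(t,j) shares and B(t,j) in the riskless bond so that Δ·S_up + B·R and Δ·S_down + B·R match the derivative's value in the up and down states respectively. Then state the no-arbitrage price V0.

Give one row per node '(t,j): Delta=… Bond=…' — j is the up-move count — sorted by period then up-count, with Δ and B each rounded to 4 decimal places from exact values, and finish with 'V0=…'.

(0,0): Delta=2.3366 Bond=-251.3613
(1,0): Delta=0.0000 Bond=0.0000
(1,1): Delta=2.4000 Bond=-278.8356
V0=171.5640

No-arbitrage ⇒ martingale measure with p* = (R−d)/(u−d) = 0.9556.
Terminal payoffs: V(2,0)=0.0000, V(2,1)=0.0000, V(2,2)=211.1184
Node (1,0) S=114.0300: V=(p*·0.0000+(1−p*)·0.0000)/1.06=0.0000; Δ=(0.0000−0.0000)/(123.1524−71.8389)=0.0000; B=V−Δ·S=0.0000
Node (1,1) S=195.4800: V=(p*·211.1184+(1−p*)·0.0000)/1.06=190.3164; Δ=(211.1184−0.0000)/(211.1184−123.1524)=2.4000; B=V−Δ·S=-278.8356
Node (0,0) S=181.0000: V=(p*·190.3164+(1−p*)·0.0000)/1.06=171.5640; Δ=(190.3164−0.0000)/(195.4800−114.0300)=2.3366; B=V−Δ·S=-251.3613
Self-financing check: at every node Δ·S+B equals the discounted successor values.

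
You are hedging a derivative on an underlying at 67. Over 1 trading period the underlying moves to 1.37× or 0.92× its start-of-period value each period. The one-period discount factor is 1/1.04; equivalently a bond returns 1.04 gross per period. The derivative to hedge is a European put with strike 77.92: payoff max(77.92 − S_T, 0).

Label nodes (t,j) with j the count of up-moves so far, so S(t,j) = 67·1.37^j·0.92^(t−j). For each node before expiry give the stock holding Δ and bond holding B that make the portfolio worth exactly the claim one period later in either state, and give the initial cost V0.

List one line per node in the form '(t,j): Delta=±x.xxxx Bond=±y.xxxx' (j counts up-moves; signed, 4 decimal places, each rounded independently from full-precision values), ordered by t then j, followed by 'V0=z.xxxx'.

(0,0): Delta=-0.5400 Bond=47.6573
V0=11.4795

Under the risk-neutral measure, an up-move has probability p* = (R−d)/(u−d) = 0.2667 and values discount at R = 1.04.
Payoff layer (t=1): V(1,0)=16.2800, V(1,1)=0.0000
Node (0,0) S=67.0000: V=(p*·0.0000+(1−p*)·16.2800)/1.04=11.4795; Δ=(0.0000−16.2800)/(91.7900−61.6400)=-0.5400; B=V−Δ·S=47.6573
Root portfolio cost Δ·67+B reproduces V0=11.4795.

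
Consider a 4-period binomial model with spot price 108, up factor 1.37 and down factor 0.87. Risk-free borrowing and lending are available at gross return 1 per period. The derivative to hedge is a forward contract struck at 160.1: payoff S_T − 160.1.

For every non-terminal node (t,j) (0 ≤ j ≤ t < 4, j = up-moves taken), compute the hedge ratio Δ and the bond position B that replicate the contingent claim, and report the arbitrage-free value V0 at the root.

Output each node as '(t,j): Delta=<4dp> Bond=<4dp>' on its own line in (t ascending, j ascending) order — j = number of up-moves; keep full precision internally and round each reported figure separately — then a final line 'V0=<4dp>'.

The replicating-portfolio and risk-neutral prices coincide; use p* = (1−0.87)/(1.37−0.87) = 0.2600 for the latter.
Terminal payoffs: V(4,0)=-98.2271, V(4,1)=-62.6679, V(4,2)=-6.6724, V(4,3)=81.5043, V(4,4)=220.3574
Node (3,0) S=71.1183: V=(p*·-62.6679+(1−p*)·-98.2271)/1=-88.9817; Δ=(-62.6679−-98.2271)/(97.4321−61.8729)=1.0000; B=V−Δ·S=-160.1000
Node (3,1) S=111.9909: V=(p*·-6.6724+(1−p*)·-62.6679)/1=-48.1091; Δ=(-6.6724−-62.6679)/(153.4276−97.4321)=1.0000; B=V−Δ·S=-160.1000
Node (3,2) S=176.3535: V=(p*·81.5043+(1−p*)·-6.6724)/1=16.2535; Δ=(81.5043−-6.6724)/(241.6043−153.4276)=1.0000; B=V−Δ·S=-160.1000
Node (3,3) S=277.7061: V=(p*·220.3574+(1−p*)·81.5043)/1=117.6061; Δ=(220.3574−81.5043)/(380.4574−241.6043)=1.0000; B=V−Δ·S=-160.1000
Node (2,0) S=81.7452: V=(p*·-48.1091+(1−p*)·-88.9817)/1=-78.3548; Δ=(-48.1091−-88.9817)/(111.9909−71.1183)=1.0000; B=V−Δ·S=-160.1000
Node (2,1) S=128.7252: V=(p*·16.2535+(1−p*)·-48.1091)/1=-31.3748; Δ=(16.2535−-48.1091)/(176.3535−111.9909)=1.0000; B=V−Δ·S=-160.1000
Node (2,2) S=202.7052: V=(p*·117.6061+(1−p*)·16.2535)/1=42.6052; Δ=(117.6061−16.2535)/(277.7061−176.3535)=1.0000; B=V−Δ·S=-160.1000
Node (1,0) S=93.9600: V=(p*·-31.3748+(1−p*)·-78.3548)/1=-66.1400; Δ=(-31.3748−-78.3548)/(128.7252−81.7452)=1.0000; B=V−Δ·S=-160.1000
Node (1,1) S=147.9600: V=(p*·42.6052+(1−p*)·-31.3748)/1=-12.1400; Δ=(42.6052−-31.3748)/(202.7052−128.7252)=1.0000; B=V−Δ·S=-160.1000
Node (0,0) S=108.0000: V=(p*·-12.1400+(1−p*)·-66.1400)/1=-52.1000; Δ=(-12.1400−-66.1400)/(147.9600−93.9600)=1.0000; B=V−Δ·S=-160.1000
Check: Δ(0,0)·S0 + B(0,0) = -52.1000 = V0.

(0,0): Delta=1.0000 Bond=-160.1000
(1,0): Delta=1.0000 Bond=-160.1000
(1,1): Delta=1.0000 Bond=-160.1000
(2,0): Delta=1.0000 Bond=-160.1000
(2,1): Delta=1.0000 Bond=-160.1000
(2,2): Delta=1.0000 Bond=-160.1000
(3,0): Delta=1.0000 Bond=-160.1000
(3,1): Delta=1.0000 Bond=-160.1000
(3,2): Delta=1.0000 Bond=-160.1000
(3,3): Delta=1.0000 Bond=-160.1000
V0=-52.1000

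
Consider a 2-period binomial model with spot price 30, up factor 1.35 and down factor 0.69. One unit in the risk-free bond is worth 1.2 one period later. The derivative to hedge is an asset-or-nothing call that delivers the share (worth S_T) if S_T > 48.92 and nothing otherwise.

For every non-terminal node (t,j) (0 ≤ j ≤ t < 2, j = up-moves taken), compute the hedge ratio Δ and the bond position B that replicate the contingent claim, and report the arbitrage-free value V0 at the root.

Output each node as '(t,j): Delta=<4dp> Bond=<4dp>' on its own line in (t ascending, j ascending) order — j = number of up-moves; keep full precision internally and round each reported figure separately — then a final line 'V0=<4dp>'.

(0,0): Delta=1.7782 Bond=-30.6731
(1,0): Delta=0.0000 Bond=0.0000
(1,1): Delta=2.0455 Bond=-47.6335
V0=22.6714

The replicating-portfolio and risk-neutral prices coincide; use p* = (1.2−0.69)/(1.35−0.69) = 0.7727 for the latter.
Terminal payoffs: V(2,0)=0.0000, V(2,1)=0.0000, V(2,2)=54.6750
Node (1,0) S=20.7000: V=(p*·0.0000+(1−p*)·0.0000)/1.2=0.0000; Δ=(0.0000−0.0000)/(27.9450−14.2830)=0.0000; B=V−Δ·S=0.0000
Node (1,1) S=40.5000: V=(p*·54.6750+(1−p*)·0.0000)/1.2=35.2074; Δ=(54.6750−0.0000)/(54.6750−27.9450)=2.0455; B=V−Δ·S=-47.6335
Node (0,0) S=30.0000: V=(p*·35.2074+(1−p*)·0.0000)/1.2=22.6714; Δ=(35.2074−0.0000)/(40.5000−20.7000)=1.7782; B=V−Δ·S=-30.6731
Root portfolio cost Δ·30+B reproduces V0=22.6714.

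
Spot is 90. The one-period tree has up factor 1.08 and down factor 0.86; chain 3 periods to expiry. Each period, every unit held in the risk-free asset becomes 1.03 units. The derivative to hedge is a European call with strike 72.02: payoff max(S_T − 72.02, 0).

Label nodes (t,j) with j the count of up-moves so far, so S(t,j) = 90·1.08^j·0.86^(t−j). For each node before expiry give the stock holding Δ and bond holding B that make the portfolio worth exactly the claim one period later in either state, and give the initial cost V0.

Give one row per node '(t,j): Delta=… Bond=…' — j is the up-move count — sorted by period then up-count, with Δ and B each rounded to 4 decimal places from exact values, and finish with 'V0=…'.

Under the risk-neutral measure, an up-move has probability p* = (R−d)/(u−d) = 0.7727 and values discount at R = 1.03.
Payoff layer (t=3): V(3,0)=0.0000, V(3,1)=0.0000, V(3,2)=18.2594, V(3,3)=41.3541
(2,0): S=66.5640. Δ = (V_up−V_dn)/(S_up−S_dn) = (0.0000−0.0000)/(71.8891−57.2450) = 0.0000. V = [p*·0.0000 + (1−p*)·0.0000]/1.03 = 0.0000. B = V − Δ·S = 0.0000.
(2,1): S=83.5920. Δ = (V_up−V_dn)/(S_up−S_dn) = (18.2594−0.0000)/(90.2794−71.8891) = 0.9929. V = [p*·18.2594 + (1−p*)·0.0000]/1.03 = 13.6985. B = V − Δ·S = -69.2985.
(2,2): S=104.9760. Δ = (V_up−V_dn)/(S_up−S_dn) = (41.3541−18.2594)/(113.3741−90.2794) = 1.0000. V = [p*·41.3541 + (1−p*)·18.2594]/1.03 = 35.0537. B = V − Δ·S = -69.9223.
(1,0): S=77.4000. Δ = (V_up−V_dn)/(S_up−S_dn) = (13.6985−0.0000)/(83.5920−66.5640) = 0.8045. V = [p*·13.6985 + (1−p*)·0.0000]/1.03 = 10.2769. B = V − Δ·S = -51.9892.
(1,1): S=97.2000. Δ = (V_up−V_dn)/(S_up−S_dn) = (35.0537−13.6985)/(104.9760−83.5920) = 0.9986. V = [p*·35.0537 + (1−p*)·13.6985]/1.03 = 29.3206. B = V − Δ·S = -67.7481.
(0,0): S=90.0000. Δ = (V_up−V_dn)/(S_up−S_dn) = (29.3206−10.2769)/(97.2000−77.4000) = 0.9618. V = [p*·29.3206 + (1−p*)·10.2769]/1.03 = 24.2646. B = V − Δ·S = -62.2976.
Each (Δ,B) replicates both successor values, so the strategy is self-financing and V0 is arbitrage-free.

(0,0): Delta=0.9618 Bond=-62.2976
(1,0): Delta=0.8045 Bond=-51.9892
(1,1): Delta=0.9986 Bond=-67.7481
(2,0): Delta=0.0000 Bond=0.0000
(2,1): Delta=0.9929 Bond=-69.2985
(2,2): Delta=1.0000 Bond=-69.9223
V0=24.2646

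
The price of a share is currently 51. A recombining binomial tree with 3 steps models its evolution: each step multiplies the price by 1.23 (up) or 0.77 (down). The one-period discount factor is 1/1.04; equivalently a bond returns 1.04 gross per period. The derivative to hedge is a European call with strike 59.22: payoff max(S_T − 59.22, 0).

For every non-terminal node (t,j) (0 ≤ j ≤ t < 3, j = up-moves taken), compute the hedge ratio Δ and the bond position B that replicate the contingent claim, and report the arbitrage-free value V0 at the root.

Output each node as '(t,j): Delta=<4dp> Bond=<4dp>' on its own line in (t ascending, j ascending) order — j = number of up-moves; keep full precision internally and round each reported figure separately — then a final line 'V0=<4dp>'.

(0,0): Delta=0.4856 Bond=-18.2759
(1,0): Delta=0.0060 Bond=-0.1740
(1,1): Delta=0.6968 Bond=-32.2596
(2,0): Delta=0.0000 Bond=0.0000
(2,1): Delta=0.0086 Bond=-0.3084
(2,2): Delta=1.0000 Bond=-56.9423
V0=6.4877

Risk-neutral probability p* = (R−d)/(u−d) = (1.04−0.77)/(1.23−0.77) = 0.5870.
Terminal payoffs: V(3,0)=0.0000, V(3,1)=0.0000, V(3,2)=0.1916, V(3,3)=35.6842
  t=2,j=0: stock 30.2379 → up 37.1926 (V=0.0000), down 23.2832 (V=0.0000). Price 0.0000; hedge Δ=0.0000, bond B=0.0000.
  t=2,j=1: stock 48.3021 → up 59.4116 (V=0.1916), down 37.1926 (V=0.0000). Price 0.1081; hedge Δ=0.0086, bond B=-0.3084.
  t=2,j=2: stock 77.1579 → up 94.9042 (V=35.6842), down 59.4116 (V=0.1916). Price 20.2156; hedge Δ=1.0000, bond B=-56.9423.
  t=1,j=0: stock 39.2700 → up 48.3021 (V=0.1081), down 30.2379 (V=0.0000). Price 0.0610; hedge Δ=0.0060, bond B=-0.1740.
  t=1,j=1: stock 62.7300 → up 77.1579 (V=20.2156), down 48.3021 (V=0.1081). Price 11.4522; hedge Δ=0.6968, bond B=-32.2596.
  t=0,j=0: stock 51.0000 → up 62.7300 (V=11.4522), down 39.2700 (V=0.0610). Price 6.4877; hedge Δ=0.4856, bond B=-18.2759.
Root portfolio cost Δ·51+B reproduces V0=6.4877.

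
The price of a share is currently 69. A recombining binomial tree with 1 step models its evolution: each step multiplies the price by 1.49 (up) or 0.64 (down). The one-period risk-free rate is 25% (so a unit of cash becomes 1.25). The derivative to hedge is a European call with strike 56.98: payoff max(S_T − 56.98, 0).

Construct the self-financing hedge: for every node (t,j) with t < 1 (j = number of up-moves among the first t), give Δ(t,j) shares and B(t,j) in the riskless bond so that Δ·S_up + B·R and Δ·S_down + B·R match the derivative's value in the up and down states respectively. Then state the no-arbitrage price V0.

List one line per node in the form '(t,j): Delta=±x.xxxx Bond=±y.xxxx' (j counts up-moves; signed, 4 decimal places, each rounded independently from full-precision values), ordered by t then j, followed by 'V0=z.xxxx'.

(0,0): Delta=0.7814 Bond=-27.6058
V0=26.3118

Since d<R<u, set p* = (R−d)/(u−d) = 0.7176; price each node as the discounted p*-expectation of its children.
At expiry t=1: V(1,0)=0.0000, V(1,1)=45.8300
(0,0): S=69.0000. Δ = (V_up−V_dn)/(S_up−S_dn) = (45.8300−0.0000)/(102.8100−44.1600) = 0.7814. V = [p*·45.8300 + (1−p*)·0.0000]/1.25 = 26.3118. B = V − Δ·S = -27.6058.
Check: Δ(0,0)·S0 + B(0,0) = 26.3118 = V0.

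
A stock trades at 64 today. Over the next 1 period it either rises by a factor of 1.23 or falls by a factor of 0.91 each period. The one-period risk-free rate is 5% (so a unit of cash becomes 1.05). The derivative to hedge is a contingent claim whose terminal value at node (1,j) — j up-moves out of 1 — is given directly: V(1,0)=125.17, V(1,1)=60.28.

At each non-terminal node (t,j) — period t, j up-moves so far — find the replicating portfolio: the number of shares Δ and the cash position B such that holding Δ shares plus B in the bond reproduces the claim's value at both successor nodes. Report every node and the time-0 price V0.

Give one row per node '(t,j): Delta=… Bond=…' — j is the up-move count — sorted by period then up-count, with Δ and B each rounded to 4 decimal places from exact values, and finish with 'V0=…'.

(0,0): Delta=-3.1685 Bond=294.9533
V0=92.1720

The replicating-portfolio and risk-neutral prices coincide; use p* = (1.05−0.91)/(1.23−0.91) = 0.4375 for the latter.
Terminal values V(1,·): V(1,0)=125.1700, V(1,1)=60.2800
(0,0): S=64.0000. Δ = (V_up−V_dn)/(S_up−S_dn) = (60.2800−125.1700)/(78.7200−58.2400) = -3.1685. V = [p*·60.2800 + (1−p*)·125.1700]/1.05 = 92.1720. B = V − Δ·S = 294.9533.
Each (Δ,B) replicates both successor values, so the strategy is self-financing and V0 is arbitrage-free.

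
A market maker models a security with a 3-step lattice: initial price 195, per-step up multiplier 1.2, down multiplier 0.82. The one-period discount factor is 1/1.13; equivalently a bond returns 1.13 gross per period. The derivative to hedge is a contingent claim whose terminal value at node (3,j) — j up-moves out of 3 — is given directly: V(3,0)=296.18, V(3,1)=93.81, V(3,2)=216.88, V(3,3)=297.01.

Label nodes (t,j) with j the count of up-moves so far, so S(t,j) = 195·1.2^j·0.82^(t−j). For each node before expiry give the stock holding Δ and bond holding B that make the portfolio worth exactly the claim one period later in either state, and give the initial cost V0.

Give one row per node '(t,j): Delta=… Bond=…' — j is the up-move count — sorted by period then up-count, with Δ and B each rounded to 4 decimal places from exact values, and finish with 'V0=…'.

Risk-neutral probability p* = (R−d)/(u−d) = (1.13−0.82)/(1.2−0.82) = 0.8158.
Payoff layer (t=3): V(3,0)=296.1800, V(3,1)=93.8100, V(3,2)=216.8800, V(3,3)=297.0100
  t=2,j=0: stock 131.1180 → up 157.3416 (V=93.8100), down 107.5168 (V=296.1800). Price 116.0077; hedge Δ=-4.0616, bond B=648.5603.
  t=2,j=1: stock 191.8800 → up 230.2560 (V=216.8800), down 157.3416 (V=93.8100). Price 171.8666; hedge Δ=1.6879, bond B=-152.0019.
  t=2,j=2: stock 280.8000 → up 336.9600 (V=297.0100), down 230.2560 (V=216.8800). Price 249.7781; hedge Δ=0.7510, bond B=38.9096.
  t=1,j=0: stock 159.9000 → up 191.8800 (V=171.8666), down 131.1180 (V=116.0077). Price 142.9883; hedge Δ=0.9193, bond B=-4.0087.
  t=1,j=1: stock 234.0000 → up 280.8000 (V=249.7781), down 191.8800 (V=171.8666). Price 208.3415; hedge Δ=0.8762, bond B=3.3113.
  t=0,j=0: stock 195.0000 → up 234.0000 (V=208.3415), down 159.9000 (V=142.9883). Price 173.7193; hedge Δ=0.8820, bond B=1.7370.
Self-financing check: at every node Δ·S+B equals the discounted successor values.

(0,0): Delta=0.8820 Bond=1.7370
(1,0): Delta=0.9193 Bond=-4.0087
(1,1): Delta=0.8762 Bond=3.3113
(2,0): Delta=-4.0616 Bond=648.5603
(2,1): Delta=1.6879 Bond=-152.0019
(2,2): Delta=0.7510 Bond=38.9096
V0=173.7193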